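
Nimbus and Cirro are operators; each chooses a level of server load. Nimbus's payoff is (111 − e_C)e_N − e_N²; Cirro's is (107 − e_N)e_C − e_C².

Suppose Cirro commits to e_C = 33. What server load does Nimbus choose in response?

39

Expanding Nimbus's payoff: 111e_N − e_Ce_N − e_N².
∂π/∂e_N = 111 − e_C − 2e_N = 0, so e_N = 55.5 − 0.5e_C.
At e_C = 33: e_N = 55.5 − 0.5·33 = 39.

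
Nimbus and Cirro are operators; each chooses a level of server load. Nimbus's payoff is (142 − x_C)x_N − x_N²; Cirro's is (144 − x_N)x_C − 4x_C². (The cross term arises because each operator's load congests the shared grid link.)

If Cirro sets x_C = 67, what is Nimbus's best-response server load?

37.5

Expanding Nimbus's payoff: 142x_N − x_Cx_N − x_N².
∂π/∂x_N = 142 − x_C − 2x_N = 0, so x_N = 71 − 0.5x_C.
At x_C = 67: x_N = 71 − 0.5·67 = 37.5.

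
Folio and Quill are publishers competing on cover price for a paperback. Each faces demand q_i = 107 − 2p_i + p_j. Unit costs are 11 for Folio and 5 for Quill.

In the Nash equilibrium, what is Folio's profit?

Folio's profit: π = (p_{Folio} − 11)(107 − 2p_{Folio} + p_{Quill}).
∂π/∂p_{Folio} = 129 − 4p_{Folio} + p_{Quill} = 0 ⇒ p_{Folio} = 32.25 + 0.25p_{Quill}.
Similarly p_{Quill} = 29.25 + 0.25p_{Folio}.
Solving the two reaction functions simultaneously: (1 − (0.25)(0.25))p_{Folio} = 32.25 + 0.25·29.25, so 0.9375p_{Folio} = 39.5625 and p_{Folio} = 42.2.
Then p_{Quill} = 29.25 + 0.25·42.2 = 39.8.
q_{Folio} = 107 − 2·42.2 + 39.8 = 62.4.
Profit = (42.2 − 11)·62.4 = 1946.88.

1946.88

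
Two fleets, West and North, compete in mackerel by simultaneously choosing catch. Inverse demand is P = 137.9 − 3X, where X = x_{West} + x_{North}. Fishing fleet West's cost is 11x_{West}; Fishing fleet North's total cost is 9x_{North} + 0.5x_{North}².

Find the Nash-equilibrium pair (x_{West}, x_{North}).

15.2, 11.9

Fishing fleet West's profit: π = x_{West}(137.9 − 3(x_{West} + x_{North})) − 11x_{West}.
∂π/∂x_{West} = 126.9 − 6x_{West} − 3x_{North} = 0, so x_{West} = 21.15 − 0.5x_{North}.
For North: ∂π/∂x_{North} = 128.9 − 7x_{North} − 3x_{West} = 0 ⇒ x_{North} = 1289/70 − (3/7)x_{West}.
Solving the two reaction functions simultaneously: (1 − (−0.5)(−3/7))x_{West} = 21.15 − 0.5·(1289/70), so (11/14)x_{West} = 418/35 and x_{West} = 15.2.
Then x_{North} = 1289/70 − (3/7)·15.2 = 11.9.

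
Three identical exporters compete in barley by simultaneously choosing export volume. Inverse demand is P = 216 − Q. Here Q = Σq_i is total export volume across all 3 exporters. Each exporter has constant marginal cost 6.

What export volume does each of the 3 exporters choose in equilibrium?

52.5

A representative exporter's profit is π_i = q_i(216 − Q) − 6q_i, with Q = q_i + Σ_{j≠i} q_j.
First-order condition: 210 − 2q_i − Σ_{j≠i} q_j = 0.
With identical exporters, set every q_j = q: then 210 − 2q − 2q = 0, i.e. q = 210/4 = 52.5.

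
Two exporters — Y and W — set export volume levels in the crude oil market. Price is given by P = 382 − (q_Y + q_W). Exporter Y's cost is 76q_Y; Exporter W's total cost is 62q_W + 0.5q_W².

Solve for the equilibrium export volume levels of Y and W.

119.6, 66.8

Exporter Y's profit: π = q_Y(382 − (q_Y + q_W)) − 76q_Y.
∂π/∂q_Y = 306 − 2q_Y − q_W = 0, so q_Y = 153 − 0.5q_W.
For W: ∂π/∂q_W = 320 − 3q_W − q_Y = 0 ⇒ q_W = 320/3 − (1/3)q_Y.
Solving the two reaction functions simultaneously: (1 − (−0.5)(−1/3))q_Y = 153 − 0.5·(320/3), so (5/6)q_Y = 299/3 and q_Y = 119.6.
Then q_W = 320/3 − (1/3)·119.6 = 66.8.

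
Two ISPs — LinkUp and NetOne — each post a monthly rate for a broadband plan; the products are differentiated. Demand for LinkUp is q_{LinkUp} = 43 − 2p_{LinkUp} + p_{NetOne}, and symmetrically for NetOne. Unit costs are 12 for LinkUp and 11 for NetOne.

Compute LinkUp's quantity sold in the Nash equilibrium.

20.4

LinkUp's profit: π = (p_{LinkUp} − 12)(43 − 2p_{LinkUp} + p_{NetOne}).
∂π/∂p_{LinkUp} = 67 − 4p_{LinkUp} + p_{NetOne} = 0 ⇒ p_{LinkUp} = 16.75 + 0.25p_{NetOne}.
Similarly p_{NetOne} = 16.25 + 0.25p_{LinkUp}.
Substituting the second reaction function into the first: p_{LinkUp} = 16.75 + 0.25(16.25 + 0.25p_{LinkUp}), which gives 0.9375p_{LinkUp} = 20.8125 ⇒ p_{LinkUp} = 22.2.
Then p_{NetOne} = 16.25 + 0.25·22.2 = 21.8.
q_{LinkUp} = 43 − 2·22.2 + 21.8 = 20.4.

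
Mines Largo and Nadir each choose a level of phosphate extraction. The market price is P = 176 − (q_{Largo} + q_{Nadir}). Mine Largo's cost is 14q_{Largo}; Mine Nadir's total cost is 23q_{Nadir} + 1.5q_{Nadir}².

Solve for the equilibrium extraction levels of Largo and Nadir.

73, 16

Mine Largo's profit: π = q_{Largo}(176 − (q_{Largo} + q_{Nadir})) − 14q_{Largo}.
∂π/∂q_{Largo} = 162 − 2q_{Largo} − q_{Nadir} = 0, so q_{Largo} = 81 − 0.5q_{Nadir}.
For Nadir: ∂π/∂q_{Nadir} = 153 − 5q_{Nadir} − q_{Largo} = 0 ⇒ q_{Nadir} = 30.6 − 0.2q_{Largo}.
Substituting the second reaction function into the first: q_{Largo} = 81 − 0.5(30.6 − 0.2q_{Largo}), which gives 0.9q_{Largo} = 65.7 ⇒ q_{Largo} = 73.
Then q_{Nadir} = 30.6 − 0.2·73 = 16.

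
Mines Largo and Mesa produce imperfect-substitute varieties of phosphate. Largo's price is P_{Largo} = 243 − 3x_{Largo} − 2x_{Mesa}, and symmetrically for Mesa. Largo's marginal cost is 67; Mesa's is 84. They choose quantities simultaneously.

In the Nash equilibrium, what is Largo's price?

Mine Largo's profit: π = x_{Largo}(243 − 3x_{Largo} − 2x_{Mesa}) − 67x_{Largo}.
∂π/∂x_{Largo} = 176 − 6x_{Largo} − 2x_{Mesa} = 0 ⇒ x_{Largo} = 88/3 − (1/3)x_{Mesa}.
Similarly x_{Mesa} = 26.5 − (1/3)x_{Largo}.
Plugging x_{Mesa} into Largo's best response: x_{Largo} = 88/3 − (1/3)(26.5 − (1/3)x_{Largo}) ⇒ (8/9)x_{Largo} = 20.5, so x_{Largo} = 23.0625.
Then x_{Mesa} = 26.5 − (1/3)·23.0625 = 18.8125.
P_{Largo} = 243 − 3·23.0625 − 2·18.8125 = 136.1875.

136.1875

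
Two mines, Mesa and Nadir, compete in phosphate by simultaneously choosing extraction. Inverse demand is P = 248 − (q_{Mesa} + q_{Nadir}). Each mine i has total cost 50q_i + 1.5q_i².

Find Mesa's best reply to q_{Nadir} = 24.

Mine Mesa's profit: π = q_{Mesa}(248 − (q_{Mesa} + q_{Nadir})) − 50q_{Mesa} − 1.5q_{Mesa}².
∂π/∂q_{Mesa} = 198 − 5q_{Mesa} − q_{Nadir} = 0, so q_{Mesa} = 39.6 − 0.2q_{Nadir}.
At q_{Nadir} = 24: q_{Mesa} = 39.6 − 0.2·24 = 34.8.

34.8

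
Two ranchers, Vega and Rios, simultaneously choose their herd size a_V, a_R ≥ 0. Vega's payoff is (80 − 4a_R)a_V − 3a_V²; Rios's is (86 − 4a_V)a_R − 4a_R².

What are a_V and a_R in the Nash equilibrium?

Expanding Vega's payoff: 80a_V − 4a_Ra_V − 3a_V².
∂π/∂a_V = 80 − 4a_R − 6a_V = 0, so a_V = 40/3 − (2/3)a_R.
Likewise for Rios: a_R = 10.75 − 0.5a_V.
Plugging a_R into Vega's best response: a_V = 40/3 − (2/3)(10.75 − 0.5a_V) ⇒ (2/3)a_V = 37/6, so a_V = 9.25.
Then a_R = 10.75 − 0.5·9.25 = 6.125.

9.25, 6.125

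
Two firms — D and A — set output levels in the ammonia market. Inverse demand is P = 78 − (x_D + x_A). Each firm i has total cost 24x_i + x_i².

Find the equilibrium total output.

Firm D's profit: π = x_D(78 − (x_D + x_A)) − 24x_D − x_D².
∂π/∂x_D = 54 − 4x_D − x_A = 0, so x_D = 13.5 − 0.25x_A.
By symmetry x_A = x_D; substituting into the reaction function, 1.25x_D = 13.5 and x_D = 10.8.
Total output: 10.8 + 10.8 = 21.6.

21.6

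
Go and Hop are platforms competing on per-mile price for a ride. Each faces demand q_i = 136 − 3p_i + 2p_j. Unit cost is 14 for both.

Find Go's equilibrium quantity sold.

91.5

Go's profit: π = (p_{Go} − 14)(136 − 3p_{Go} + 2p_{Hop}).
∂π/∂p_{Go} = 178 − 6p_{Go} + 2p_{Hop} = 0 ⇒ p_{Go} = 89/3 + (1/3)p_{Hop}.
The game is symmetric, so in equilibrium p_{Hop} = p_{Go}: the reaction function gives (2/3)p_{Go} = 89/3, hence p_{Go} = 44.5.
q_{Go} = 136 − 3·44.5 + 2·44.5 = 91.5.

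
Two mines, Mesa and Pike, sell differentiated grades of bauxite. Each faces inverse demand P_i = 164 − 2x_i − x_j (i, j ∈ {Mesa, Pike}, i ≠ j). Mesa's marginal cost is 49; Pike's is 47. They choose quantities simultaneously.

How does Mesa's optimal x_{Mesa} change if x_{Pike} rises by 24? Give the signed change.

Mine Mesa's profit: π = x_{Mesa}(164 − 2x_{Mesa} − x_{Pike}) − 49x_{Mesa}.
∂π/∂x_{Mesa} = 115 − 4x_{Mesa} − x_{Pike} = 0 ⇒ x_{Mesa} = 28.75 − 0.25x_{Pike}.
The reaction-function slope is −0.25, so a 24-unit rise in x_{Pike} moves x_{Mesa} by −0.25 × 24 = −6. Mesa's best response falls — the actions are strategic substitutes.

-6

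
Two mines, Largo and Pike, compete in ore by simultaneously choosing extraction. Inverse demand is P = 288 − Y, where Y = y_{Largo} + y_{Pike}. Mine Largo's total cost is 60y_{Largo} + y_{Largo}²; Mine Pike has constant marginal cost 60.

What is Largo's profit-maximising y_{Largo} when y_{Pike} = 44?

Mine Largo's profit: π = y_{Largo}(288 − (y_{Largo} + y_{Pike})) − 60y_{Largo} − y_{Largo}².
∂π/∂y_{Largo} = 228 − 4y_{Largo} − y_{Pike} = 0, so y_{Largo} = 57 − 0.25y_{Pike}.
At y_{Pike} = 44: y_{Largo} = 57 − 0.25·44 = 46.

46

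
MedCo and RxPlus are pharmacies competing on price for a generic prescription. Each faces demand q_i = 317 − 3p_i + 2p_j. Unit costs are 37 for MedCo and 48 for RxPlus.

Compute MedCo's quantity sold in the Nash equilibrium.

MedCo's profit: π = (p_{MedCo} − 37)(317 − 3p_{MedCo} + 2p_{RxPlus}).
∂π/∂p_{MedCo} = 428 − 6p_{MedCo} + 2p_{RxPlus} = 0 ⇒ p_{MedCo} = 214/3 + (1/3)p_{RxPlus}.
Similarly p_{RxPlus} = 461/6 + (1/3)p_{MedCo}.
Solving the two reaction functions simultaneously: (1 − (1/3)(1/3))p_{MedCo} = 214/3 + (1/3)·(461/6), so (8/9)p_{MedCo} = 1745/18 and p_{MedCo} = 109.0625.
Then p_{RxPlus} = 461/6 + (1/3)·109.0625 = 113.1875.
q_{MedCo} = 317 − 3·109.0625 + 2·113.1875 = 216.1875.

216.1875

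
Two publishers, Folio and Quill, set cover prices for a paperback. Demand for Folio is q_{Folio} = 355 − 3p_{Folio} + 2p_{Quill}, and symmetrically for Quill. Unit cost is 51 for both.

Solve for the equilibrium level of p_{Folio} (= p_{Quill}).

127

Folio's profit: π = (p_{Folio} − 51)(355 − 3p_{Folio} + 2p_{Quill}).
∂π/∂p_{Folio} = 508 − 6p_{Folio} + 2p_{Quill} = 0 ⇒ p_{Folio} = 254/3 + (1/3)p_{Quill}.
Setting p_{Folio} = p_{Quill} in the reaction function: p_{Folio} = 254/3 + (1/3)p_{Folio}, so p_{Folio} = (254/3) / (2/3) = 127.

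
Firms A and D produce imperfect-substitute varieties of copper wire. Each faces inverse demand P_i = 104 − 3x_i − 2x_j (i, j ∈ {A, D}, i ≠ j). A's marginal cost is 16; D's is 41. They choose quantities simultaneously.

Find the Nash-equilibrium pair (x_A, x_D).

Firm A's profit: π = x_A(104 − 3x_A − 2x_D) − 16x_A.
∂π/∂x_A = 88 − 6x_A − 2x_D = 0 ⇒ x_A = 44/3 − (1/3)x_D.
Similarly x_D = 10.5 − (1/3)x_A.
Substituting the second reaction function into the first: x_A = 44/3 − (1/3)(10.5 − (1/3)x_A), which gives (8/9)x_A = 67/6 ⇒ x_A = 12.5625.
Then x_D = 10.5 − (1/3)·12.5625 = 6.3125.

12.5625, 6.3125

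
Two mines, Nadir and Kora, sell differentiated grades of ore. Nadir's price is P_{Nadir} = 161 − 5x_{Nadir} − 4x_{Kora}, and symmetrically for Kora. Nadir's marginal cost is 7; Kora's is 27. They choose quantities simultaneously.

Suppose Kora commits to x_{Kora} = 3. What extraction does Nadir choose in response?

Mine Nadir's profit: π = x_{Nadir}(161 − 5x_{Nadir} − 4x_{Kora}) − 7x_{Nadir}.
∂π/∂x_{Nadir} = 154 − 10x_{Nadir} − 4x_{Kora} = 0 ⇒ x_{Nadir} = 15.4 − 0.4x_{Kora}.
At x_{Kora} = 3: x_{Nadir} = 15.4 − 0.4·3 = 14.2.

14.2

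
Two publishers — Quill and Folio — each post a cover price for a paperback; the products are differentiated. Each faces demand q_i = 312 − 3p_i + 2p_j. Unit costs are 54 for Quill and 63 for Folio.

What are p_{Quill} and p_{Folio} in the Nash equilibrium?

Quill's profit: π = (p_{Quill} − 54)(312 − 3p_{Quill} + 2p_{Folio}).
∂π/∂p_{Quill} = 474 − 6p_{Quill} + 2p_{Folio} = 0 ⇒ p_{Quill} = 79 + (1/3)p_{Folio}.
Similarly p_{Folio} = 83.5 + (1/3)p_{Quill}.
Solving the two reaction functions simultaneously: (1 − (1/3)(1/3))p_{Quill} = 79 + (1/3)·83.5, so (8/9)p_{Quill} = 641/6 and p_{Quill} = 120.1875.
Then p_{Folio} = 83.5 + (1/3)·120.1875 = 123.5625.

120.1875, 123.5625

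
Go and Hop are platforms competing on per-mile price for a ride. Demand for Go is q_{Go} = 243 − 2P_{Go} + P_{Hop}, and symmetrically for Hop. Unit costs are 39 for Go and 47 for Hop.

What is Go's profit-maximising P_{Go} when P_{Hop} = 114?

108.75

Go's profit: π = (P_{Go} − 39)(243 − 2P_{Go} + P_{Hop}).
∂π/∂P_{Go} = 321 − 4P_{Go} + P_{Hop} = 0 ⇒ P_{Go} = 80.25 + 0.25P_{Hop}.
At P_{Hop} = 114: P_{Go} = 80.25 + 0.25·114 = 108.75.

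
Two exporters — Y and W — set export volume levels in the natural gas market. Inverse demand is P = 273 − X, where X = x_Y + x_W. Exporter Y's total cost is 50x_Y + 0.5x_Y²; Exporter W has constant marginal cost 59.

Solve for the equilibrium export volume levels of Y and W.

46.4, 83.8

Exporter Y's profit: π = x_Y(273 − (x_Y + x_W)) − 50x_Y − 0.5x_Y².
∂π/∂x_Y = 223 − 3x_Y − x_W = 0, so x_Y = 223/3 − (1/3)x_W.
For W: ∂π/∂x_W = 214 − 2x_W − x_Y = 0 ⇒ x_W = 107 − 0.5x_Y.
Substituting the second reaction function into the first: x_Y = 223/3 − (1/3)(107 − 0.5x_Y), which gives (5/6)x_Y = 116/3 ⇒ x_Y = 46.4.
Then x_W = 107 − 0.5·46.4 = 83.8.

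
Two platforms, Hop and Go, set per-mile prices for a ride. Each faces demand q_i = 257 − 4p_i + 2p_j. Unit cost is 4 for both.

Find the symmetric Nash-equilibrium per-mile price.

45.5

Hop's profit: π = (p_{Hop} − 4)(257 − 4p_{Hop} + 2p_{Go}).
∂π/∂p_{Hop} = 273 − 8p_{Hop} + 2p_{Go} = 0 ⇒ p_{Hop} = 34.125 + 0.25p_{Go}.
The game is symmetric, so in equilibrium p_{Go} = p_{Hop}: the reaction function gives 0.75p_{Hop} = 34.125, hence p_{Hop} = 45.5.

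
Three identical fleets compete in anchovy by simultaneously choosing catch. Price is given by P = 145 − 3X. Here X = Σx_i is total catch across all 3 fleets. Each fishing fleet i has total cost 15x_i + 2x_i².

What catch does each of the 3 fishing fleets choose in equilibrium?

8.125

A representative fishing fleet's profit is π_i = x_i(145 − 3X) − 15x_i − 2x_i², with X = x_i + Σ_{j≠i} x_j.
First-order condition: 130 − 10x_i − 3Σ_{j≠i} x_j = 0.
In a symmetric equilibrium every fishing fleet chooses the same x, so Σ_{j≠i} x_j = 2x. The condition becomes 130 − 16x = 0, giving x = 130/16 = 8.125.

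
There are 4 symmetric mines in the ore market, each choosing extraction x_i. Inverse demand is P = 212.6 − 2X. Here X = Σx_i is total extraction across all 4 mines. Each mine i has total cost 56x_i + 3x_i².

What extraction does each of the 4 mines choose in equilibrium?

9.7875

A representative mine's profit is π_i = x_i(212.6 − 2X) − 56x_i − 3x_i², with X = x_i + Σ_{j≠i} x_j.
First-order condition: 156.6 − 10x_i − 2Σ_{j≠i} x_j = 0.
Imposing symmetry (x_j = x for all j) turns Σ_{j≠i} x_j into 3x, so 156.6 = 16x and x = 9.7875.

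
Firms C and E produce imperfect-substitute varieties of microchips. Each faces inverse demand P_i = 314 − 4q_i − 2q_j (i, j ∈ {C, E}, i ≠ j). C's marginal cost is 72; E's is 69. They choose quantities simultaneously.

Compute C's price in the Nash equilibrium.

168.4

Firm C's profit: π = q_C(314 − 4q_C − 2q_E) − 72q_C.
∂π/∂q_C = 242 − 8q_C − 2q_E = 0 ⇒ q_C = 30.25 − 0.25q_E.
Similarly q_E = 30.625 − 0.25q_C.
Plugging q_E into C's best response: q_C = 30.25 − 0.25(30.625 − 0.25q_C) ⇒ 0.9375q_C = 723/32, so q_C = 24.1.
Then q_E = 30.625 − 0.25·24.1 = 24.6.
P_C = 314 − 4·24.1 − 2·24.6 = 168.4.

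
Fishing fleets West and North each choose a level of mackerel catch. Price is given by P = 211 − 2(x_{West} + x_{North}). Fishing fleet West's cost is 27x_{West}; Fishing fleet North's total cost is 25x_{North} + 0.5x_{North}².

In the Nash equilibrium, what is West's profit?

Fishing fleet West's profit: π = x_{West}(211 − 2(x_{West} + x_{North})) − 27x_{West}.
∂π/∂x_{West} = 184 − 4x_{West} − 2x_{North} = 0, so x_{West} = 46 − 0.5x_{North}.
For North: ∂π/∂x_{North} = 186 − 5x_{North} − 2x_{West} = 0 ⇒ x_{North} = 37.2 − 0.4x_{West}.
Substituting the second reaction function into the first: x_{West} = 46 − 0.5(37.2 − 0.4x_{West}), which gives 0.8x_{West} = 27.4 ⇒ x_{West} = 34.25.
Then x_{North} = 37.2 − 0.4·34.25 = 23.5.
Price P = 211 − 2·57.75 = 95.5.
West's profit: (95.5 − 27)·34.25 = 2346.125.

2346.125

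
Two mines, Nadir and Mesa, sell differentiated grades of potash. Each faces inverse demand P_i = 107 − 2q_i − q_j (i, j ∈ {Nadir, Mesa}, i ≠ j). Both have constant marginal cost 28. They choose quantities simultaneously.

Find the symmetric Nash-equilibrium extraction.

15.8

Mine Nadir's profit: π = q_{Nadir}(107 − 2q_{Nadir} − q_{Mesa}) − 28q_{Nadir}.
∂π/∂q_{Nadir} = 79 − 4q_{Nadir} − q_{Mesa} = 0 ⇒ q_{Nadir} = 19.75 − 0.25q_{Mesa}.
The game is symmetric, so in equilibrium q_{Mesa} = q_{Nadir}: the reaction function gives 1.25q_{Nadir} = 19.75, hence q_{Nadir} = 15.8.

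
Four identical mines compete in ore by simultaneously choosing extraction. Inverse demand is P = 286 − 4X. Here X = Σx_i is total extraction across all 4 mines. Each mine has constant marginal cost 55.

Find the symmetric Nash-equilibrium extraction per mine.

A representative mine's profit is π_i = x_i(286 − 4X) − 55x_i, with X = x_i + Σ_{j≠i} x_j.
First-order condition: 231 − 8x_i − 4Σ_{j≠i} x_j = 0.
In a symmetric equilibrium every mine chooses the same x, so Σ_{j≠i} x_j = 3x. The condition becomes 231 − 20x = 0, giving x = 231/20 = 11.55.

11.55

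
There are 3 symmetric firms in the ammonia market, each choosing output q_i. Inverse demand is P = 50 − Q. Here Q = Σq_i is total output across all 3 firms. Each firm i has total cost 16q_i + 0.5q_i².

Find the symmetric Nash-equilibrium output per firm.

A representative firm's profit is π_i = q_i(50 − Q) − 16q_i − 0.5q_i², with Q = q_i + Σ_{j≠i} q_j.
First-order condition: 34 − 3q_i − Σ_{j≠i} q_j = 0.
With identical firms, set every q_j = q: then 34 − 3q − 2q = 0, i.e. q = 34/5 = 6.8.

6.8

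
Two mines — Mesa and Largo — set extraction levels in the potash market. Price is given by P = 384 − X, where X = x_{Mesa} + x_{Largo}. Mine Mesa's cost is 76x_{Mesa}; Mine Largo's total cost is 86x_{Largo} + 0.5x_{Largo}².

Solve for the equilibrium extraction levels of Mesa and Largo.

Mine Mesa's profit: π = x_{Mesa}(384 − (x_{Mesa} + x_{Largo})) − 76x_{Mesa}.
∂π/∂x_{Mesa} = 308 − 2x_{Mesa} − x_{Largo} = 0, so x_{Mesa} = 154 − 0.5x_{Largo}.
For Largo: ∂π/∂x_{Largo} = 298 − 3x_{Largo} − x_{Mesa} = 0 ⇒ x_{Largo} = 298/3 − (1/3)x_{Mesa}.
Substituting the second reaction function into the first: x_{Mesa} = 154 − 0.5(298/3 − (1/3)x_{Mesa}), which gives (5/6)x_{Mesa} = 313/3 ⇒ x_{Mesa} = 125.2.
Then x_{Largo} = 298/3 − (1/3)·125.2 = 57.6.

125.2, 57.6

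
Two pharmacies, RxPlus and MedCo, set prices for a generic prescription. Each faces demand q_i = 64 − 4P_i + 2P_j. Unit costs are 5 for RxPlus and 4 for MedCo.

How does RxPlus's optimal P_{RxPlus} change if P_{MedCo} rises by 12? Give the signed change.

3

RxPlus's profit: π = (P_{RxPlus} − 5)(64 − 4P_{RxPlus} + 2P_{MedCo}).
∂π/∂P_{RxPlus} = 84 − 8P_{RxPlus} + 2P_{MedCo} = 0 ⇒ P_{RxPlus} = 10.5 + 0.25P_{MedCo}.
The reaction-function slope is 0.25, so a 12-unit rise in P_{MedCo} moves P_{RxPlus} by 0.25 × 12 = 3. RxPlus's best response rises — the actions are strategic complements.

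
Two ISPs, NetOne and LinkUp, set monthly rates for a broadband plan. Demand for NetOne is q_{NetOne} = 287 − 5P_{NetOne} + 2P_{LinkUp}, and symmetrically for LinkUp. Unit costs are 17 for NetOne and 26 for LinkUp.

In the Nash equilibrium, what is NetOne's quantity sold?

NetOne's profit: π = (P_{NetOne} − 17)(287 − 5P_{NetOne} + 2P_{LinkUp}).
∂π/∂P_{NetOne} = 372 − 10P_{NetOne} + 2P_{LinkUp} = 0 ⇒ P_{NetOne} = 37.2 + 0.2P_{LinkUp}.
Similarly P_{LinkUp} = 41.7 + 0.2P_{NetOne}.
Solving the two reaction functions simultaneously: (1 − (0.2)(0.2))P_{NetOne} = 37.2 + 0.2·41.7, so 0.96P_{NetOne} = 45.54 and P_{NetOne} = 47.4375.
Then P_{LinkUp} = 41.7 + 0.2·47.4375 = 51.1875.
q_{NetOne} = 287 − 5·47.4375 + 2·51.1875 = 152.1875.

152.1875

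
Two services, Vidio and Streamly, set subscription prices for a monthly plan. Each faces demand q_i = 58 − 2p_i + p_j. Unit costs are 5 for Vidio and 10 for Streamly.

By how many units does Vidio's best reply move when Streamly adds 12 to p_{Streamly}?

Vidio's profit: π = (p_{Vidio} − 5)(58 − 2p_{Vidio} + p_{Streamly}).
∂π/∂p_{Vidio} = 68 − 4p_{Vidio} + p_{Streamly} = 0 ⇒ p_{Vidio} = 17 + 0.25p_{Streamly}.
The reaction-function slope is 0.25, so a 12-unit rise in p_{Streamly} moves p_{Vidio} by 0.25 × 12 = 3. Vidio's best response rises — the actions are strategic complements.

3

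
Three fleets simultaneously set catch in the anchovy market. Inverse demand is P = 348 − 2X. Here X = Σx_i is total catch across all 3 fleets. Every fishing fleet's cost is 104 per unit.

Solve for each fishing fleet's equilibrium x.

30.5

A representative fishing fleet's profit is π_i = x_i(348 − 2X) − 104x_i, with X = x_i + Σ_{j≠i} x_j.
First-order condition: 244 − 4x_i − 2Σ_{j≠i} x_j = 0.
Imposing symmetry (x_j = x for all j) turns Σ_{j≠i} x_j into 2x, so 244 = 8x and x = 30.5.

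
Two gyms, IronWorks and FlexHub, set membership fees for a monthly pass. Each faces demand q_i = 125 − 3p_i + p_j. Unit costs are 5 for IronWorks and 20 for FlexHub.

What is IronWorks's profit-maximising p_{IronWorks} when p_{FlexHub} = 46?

IronWorks's profit: π = (p_{IronWorks} − 5)(125 − 3p_{IronWorks} + p_{FlexHub}).
∂π/∂p_{IronWorks} = 140 − 6p_{IronWorks} + p_{FlexHub} = 0 ⇒ p_{IronWorks} = 70/3 + (1/6)p_{FlexHub}.
At p_{FlexHub} = 46: p_{IronWorks} = 70/3 + (1/6)·46 = 31.

31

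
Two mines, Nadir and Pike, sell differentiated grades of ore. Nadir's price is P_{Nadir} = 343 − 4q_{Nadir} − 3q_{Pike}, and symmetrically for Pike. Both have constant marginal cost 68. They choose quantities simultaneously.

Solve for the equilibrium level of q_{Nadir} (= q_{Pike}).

25

Mine Nadir's profit: π = q_{Nadir}(343 − 4q_{Nadir} − 3q_{Pike}) − 68q_{Nadir}.
∂π/∂q_{Nadir} = 275 − 8q_{Nadir} − 3q_{Pike} = 0 ⇒ q_{Nadir} = 34.375 − 0.375q_{Pike}.
Setting q_{Nadir} = q_{Pike} in the reaction function: q_{Nadir} = 34.375 − 0.375q_{Nadir}, so q_{Nadir} = 34.375 / 1.375 = 25.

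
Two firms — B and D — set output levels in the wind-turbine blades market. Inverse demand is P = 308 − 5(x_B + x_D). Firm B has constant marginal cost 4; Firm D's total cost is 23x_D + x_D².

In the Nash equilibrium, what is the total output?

37.4

Firm B's profit: π = x_B(308 − 5(x_B + x_D)) − 4x_B.
∂π/∂x_B = 304 − 10x_B − 5x_D = 0, so x_B = 30.4 − 0.5x_D.
For D: ∂π/∂x_D = 285 − 12x_D − 5x_B = 0 ⇒ x_D = 23.75 − (5/12)x_B.
Solving the two reaction functions simultaneously: (1 − (−0.5)(−5/12))x_B = 30.4 − 0.5·23.75, so (19/24)x_B = 18.525 and x_B = 23.4.
Then x_D = 23.75 − (5/12)·23.4 = 14.
Total output: 23.4 + 14 = 37.4.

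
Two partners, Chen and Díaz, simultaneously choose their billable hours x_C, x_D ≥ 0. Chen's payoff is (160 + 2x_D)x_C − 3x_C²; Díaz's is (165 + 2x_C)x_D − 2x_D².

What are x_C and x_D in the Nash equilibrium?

48.5, 65.5

Expanding Chen's payoff: 160x_C + 2x_Dx_C − 3x_C².
∂π/∂x_C = 160 + 2x_D − 6x_C = 0, so x_C = 80/3 + (1/3)x_D.
Likewise for Díaz: x_D = 41.25 + 0.5x_C.
Substituting the second reaction function into the first: x_C = 80/3 + (1/3)(41.25 + 0.5x_C), which gives (5/6)x_C = 485/12 ⇒ x_C = 48.5.
Then x_D = 41.25 + 0.5·48.5 = 65.5.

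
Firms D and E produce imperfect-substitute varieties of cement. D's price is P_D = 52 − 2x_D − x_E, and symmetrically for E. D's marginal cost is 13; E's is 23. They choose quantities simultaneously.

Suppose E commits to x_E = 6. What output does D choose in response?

8.25

Firm D's profit: π = x_D(52 − 2x_D − x_E) − 13x_D.
∂π/∂x_D = 39 − 4x_D − x_E = 0 ⇒ x_D = 9.75 − 0.25x_E.
At x_E = 6: x_D = 9.75 − 0.25·6 = 8.25.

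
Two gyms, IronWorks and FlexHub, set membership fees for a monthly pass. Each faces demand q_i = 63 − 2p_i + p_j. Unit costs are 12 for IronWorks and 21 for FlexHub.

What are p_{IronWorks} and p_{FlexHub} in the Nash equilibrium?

30.2, 33.8

IronWorks's profit: π = (p_{IronWorks} − 12)(63 − 2p_{IronWorks} + p_{FlexHub}).
∂π/∂p_{IronWorks} = 87 − 4p_{IronWorks} + p_{FlexHub} = 0 ⇒ p_{IronWorks} = 21.75 + 0.25p_{FlexHub}.
Similarly p_{FlexHub} = 26.25 + 0.25p_{IronWorks}.
Plugging p_{FlexHub} into IronWorks's best response: p_{IronWorks} = 21.75 + 0.25(26.25 + 0.25p_{IronWorks}) ⇒ 0.9375p_{IronWorks} = 28.3125, so p_{IronWorks} = 30.2.
Then p_{FlexHub} = 26.25 + 0.25·30.2 = 33.8.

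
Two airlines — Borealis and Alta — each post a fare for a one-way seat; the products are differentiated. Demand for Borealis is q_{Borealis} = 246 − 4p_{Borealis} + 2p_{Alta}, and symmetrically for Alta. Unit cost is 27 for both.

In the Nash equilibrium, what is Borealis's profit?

Borealis's profit: π = (p_{Borealis} − 27)(246 − 4p_{Borealis} + 2p_{Alta}).
∂π/∂p_{Borealis} = 354 − 8p_{Borealis} + 2p_{Alta} = 0 ⇒ p_{Borealis} = 44.25 + 0.25p_{Alta}.
Setting p_{Borealis} = p_{Alta} in the reaction function: p_{Borealis} = 44.25 + 0.25p_{Borealis}, so p_{Borealis} = 44.25 / 0.75 = 59.
q_{Borealis} = 246 − 4·59 + 2·59 = 128.
Profit = (59 − 27)·128 = 4096.

4096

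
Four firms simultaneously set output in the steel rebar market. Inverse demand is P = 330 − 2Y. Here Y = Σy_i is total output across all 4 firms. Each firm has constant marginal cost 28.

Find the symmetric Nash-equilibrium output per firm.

A representative firm's profit is π_i = y_i(330 − 2Y) − 28y_i, with Y = y_i + Σ_{j≠i} y_j.
First-order condition: 302 − 4y_i − 2Σ_{j≠i} y_j = 0.
In a symmetric equilibrium every firm chooses the same y, so Σ_{j≠i} y_j = 3y. The condition becomes 302 − 10y = 0, giving y = 302/10 = 30.2.

30.2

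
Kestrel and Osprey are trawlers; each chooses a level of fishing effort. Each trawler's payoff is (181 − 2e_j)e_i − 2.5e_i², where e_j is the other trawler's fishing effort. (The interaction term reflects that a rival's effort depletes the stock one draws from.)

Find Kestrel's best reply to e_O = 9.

32.6

Kestrel's payoff is (181 − 2e_O)e_K − 2.5e_K².
∂π/∂e_K = 181 − 2e_O − 5e_K = 0, so e_K = 36.2 − 0.4e_O.
At e_O = 9: e_K = 36.2 − 0.4·9 = 32.6.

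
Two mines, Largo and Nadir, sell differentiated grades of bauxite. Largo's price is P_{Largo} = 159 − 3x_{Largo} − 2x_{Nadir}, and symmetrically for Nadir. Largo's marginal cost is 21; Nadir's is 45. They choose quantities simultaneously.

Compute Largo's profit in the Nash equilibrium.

Mine Largo's profit: π = x_{Largo}(159 − 3x_{Largo} − 2x_{Nadir}) − 21x_{Largo}.
∂π/∂x_{Largo} = 138 − 6x_{Largo} − 2x_{Nadir} = 0 ⇒ x_{Largo} = 23 − (1/3)x_{Nadir}.
Similarly x_{Nadir} = 19 − (1/3)x_{Largo}.
Substituting the second reaction function into the first: x_{Largo} = 23 − (1/3)(19 − (1/3)x_{Largo}), which gives (8/9)x_{Largo} = 50/3 ⇒ x_{Largo} = 18.75.
Then x_{Nadir} = 19 − (1/3)·18.75 = 12.75.
P_{Largo} = 159 − 3·18.75 − 2·12.75 = 77.25.
Profit = (77.25 − 21)·18.75 = 1054.6875.

1054.6875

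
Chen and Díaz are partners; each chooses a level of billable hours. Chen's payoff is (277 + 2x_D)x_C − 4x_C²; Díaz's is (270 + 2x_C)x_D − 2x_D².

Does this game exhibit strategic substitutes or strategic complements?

strategic complements

Expanding Chen's payoff: 277x_C + 2x_Dx_C − 4x_C².
∂π/∂x_C = 277 + 2x_D − 8x_C = 0, so x_C = 34.625 + 0.25x_D.
The best-response slope dx_C/dx_D = 0.25 > 0: the reaction function is upward-sloping, so the choices are strategic complements.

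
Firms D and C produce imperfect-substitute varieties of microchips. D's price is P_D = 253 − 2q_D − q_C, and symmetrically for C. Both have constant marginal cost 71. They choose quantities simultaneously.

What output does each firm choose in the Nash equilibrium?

36.4

Firm D's profit: π = q_D(253 − 2q_D − q_C) − 71q_D.
∂π/∂q_D = 182 − 4q_D − q_C = 0 ⇒ q_D = 45.5 − 0.25q_C.
Setting q_D = q_C in the reaction function: q_D = 45.5 − 0.25q_D, so q_D = 45.5 / 1.25 = 36.4.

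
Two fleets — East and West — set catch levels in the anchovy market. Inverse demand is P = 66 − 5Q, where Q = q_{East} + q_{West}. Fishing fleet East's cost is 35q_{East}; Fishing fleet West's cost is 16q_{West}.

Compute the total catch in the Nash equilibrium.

5.4

Fishing fleet East's profit: π = q_{East}(66 − 5(q_{East} + q_{West})) − 35q_{East}.
∂π/∂q_{East} = 31 − 10q_{East} − 5q_{West} = 0, so q_{East} = 3.1 − 0.5q_{West}.
By the same steps for West: q_{West} = 5 − 0.5q_{East}.
Solving the two reaction functions simultaneously: (1 − (−0.5)(−0.5))q_{East} = 3.1 − 0.5·5, so 0.75q_{East} = 0.6 and q_{East} = 0.8.
Then q_{West} = 5 − 0.5·0.8 = 4.6.
Total catch: 0.8 + 4.6 = 5.4.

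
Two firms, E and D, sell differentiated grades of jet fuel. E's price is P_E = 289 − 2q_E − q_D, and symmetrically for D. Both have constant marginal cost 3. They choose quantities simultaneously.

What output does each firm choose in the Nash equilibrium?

57.2

Firm E's profit: π = q_E(289 − 2q_E − q_D) − 3q_E.
∂π/∂q_E = 286 − 4q_E − q_D = 0 ⇒ q_E = 71.5 − 0.25q_D.
The game is symmetric, so in equilibrium q_D = q_E: the reaction function gives 1.25q_E = 71.5, hence q_E = 57.2.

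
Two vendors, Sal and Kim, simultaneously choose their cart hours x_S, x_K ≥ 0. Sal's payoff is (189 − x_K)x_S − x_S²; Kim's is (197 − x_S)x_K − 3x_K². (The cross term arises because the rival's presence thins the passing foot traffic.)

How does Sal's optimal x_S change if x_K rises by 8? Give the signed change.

-4

Expanding Sal's payoff: 189x_S − x_Kx_S − x_S².
∂π/∂x_S = 189 − x_K − 2x_S = 0, so x_S = 94.5 − 0.5x_K.
The reaction-function slope is −0.5, so an 8-unit rise in x_K moves x_S by −0.5 × 8 = −4. Sal's best response falls — the actions are strategic substitutes.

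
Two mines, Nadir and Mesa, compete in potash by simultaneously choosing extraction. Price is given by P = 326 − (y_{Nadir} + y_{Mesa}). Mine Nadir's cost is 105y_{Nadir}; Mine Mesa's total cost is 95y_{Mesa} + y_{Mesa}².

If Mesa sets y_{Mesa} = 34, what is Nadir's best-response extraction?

Mine Nadir's profit: π = y_{Nadir}(326 − (y_{Nadir} + y_{Mesa})) − 105y_{Nadir}.
∂π/∂y_{Nadir} = 221 − 2y_{Nadir} − y_{Mesa} = 0, so y_{Nadir} = 110.5 − 0.5y_{Mesa}.
At y_{Mesa} = 34: y_{Nadir} = 110.5 − 0.5·34 = 93.5.

93.5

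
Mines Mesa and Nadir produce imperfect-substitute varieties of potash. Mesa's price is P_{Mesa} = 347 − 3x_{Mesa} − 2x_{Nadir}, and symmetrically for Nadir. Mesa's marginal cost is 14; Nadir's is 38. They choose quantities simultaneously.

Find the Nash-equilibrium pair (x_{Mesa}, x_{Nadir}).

43.125, 37.125

Mine Mesa's profit: π = x_{Mesa}(347 − 3x_{Mesa} − 2x_{Nadir}) − 14x_{Mesa}.
∂π/∂x_{Mesa} = 333 − 6x_{Mesa} − 2x_{Nadir} = 0 ⇒ x_{Mesa} = 55.5 − (1/3)x_{Nadir}.
Similarly x_{Nadir} = 51.5 − (1/3)x_{Mesa}.
Plugging x_{Nadir} into Mesa's best response: x_{Mesa} = 55.5 − (1/3)(51.5 − (1/3)x_{Mesa}) ⇒ (8/9)x_{Mesa} = 115/3, so x_{Mesa} = 43.125.
Then x_{Nadir} = 51.5 − (1/3)·43.125 = 37.125.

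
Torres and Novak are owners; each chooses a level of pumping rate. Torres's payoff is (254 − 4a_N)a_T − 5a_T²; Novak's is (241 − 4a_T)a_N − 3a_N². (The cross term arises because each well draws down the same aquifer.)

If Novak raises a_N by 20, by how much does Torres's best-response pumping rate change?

Expanding Torres's payoff: 254a_T − 4a_Na_T − 5a_T².
∂π/∂a_T = 254 − 4a_N − 10a_T = 0, so a_T = 25.4 − 0.4a_N.
The reaction-function slope is −0.4, so a 20-unit rise in a_N moves a_T by −0.4 × 20 = −8. Torres's best response falls — the actions are strategic substitutes.

-8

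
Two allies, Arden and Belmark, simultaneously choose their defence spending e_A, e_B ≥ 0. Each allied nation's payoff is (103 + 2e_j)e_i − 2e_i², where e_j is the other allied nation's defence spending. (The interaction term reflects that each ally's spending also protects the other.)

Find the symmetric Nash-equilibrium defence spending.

Arden's payoff is (103 + 2e_B)e_A − 2e_A².
∂π/∂e_A = 103 + 2e_B − 4e_A = 0, so e_A = 25.75 + 0.5e_B.
Setting e_A = e_B in the reaction function: e_A = 25.75 + 0.5e_A, so e_A = 25.75 / 0.5 = 51.5.

51.5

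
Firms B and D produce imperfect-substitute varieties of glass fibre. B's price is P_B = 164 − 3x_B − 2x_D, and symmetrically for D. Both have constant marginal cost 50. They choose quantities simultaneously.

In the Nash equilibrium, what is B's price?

92.75

Firm B's profit: π = x_B(164 − 3x_B − 2x_D) − 50x_B.
∂π/∂x_B = 114 − 6x_B − 2x_D = 0 ⇒ x_B = 19 − (1/3)x_D.
By symmetry x_D = x_B; substituting into the reaction function, (4/3)x_B = 19 and x_B = 14.25.
P_B = 164 − 3·14.25 − 2·14.25 = 92.75.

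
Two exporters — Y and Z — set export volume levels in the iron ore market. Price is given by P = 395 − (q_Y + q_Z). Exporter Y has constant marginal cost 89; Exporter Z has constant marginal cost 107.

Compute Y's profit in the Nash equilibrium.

Exporter Y's profit: π = q_Y(395 − (q_Y + q_Z)) − 89q_Y.
∂π/∂q_Y = 306 − 2q_Y − q_Z = 0, so q_Y = 153 − 0.5q_Z.
By the same steps for Z: q_Z = 144 − 0.5q_Y.
Solving the two reaction functions simultaneously: (1 − (−0.5)(−0.5))q_Y = 153 − 0.5·144, so 0.75q_Y = 81 and q_Y = 108.
Then q_Z = 144 − 0.5·108 = 90.
Price P = 395 − 198 = 197.
Y's profit: (197 − 89)·108 = 11664.

11664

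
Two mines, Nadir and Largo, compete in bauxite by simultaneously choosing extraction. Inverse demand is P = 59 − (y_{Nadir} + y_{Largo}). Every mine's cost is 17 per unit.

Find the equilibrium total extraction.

Mine Nadir's profit: π = y_{Nadir}(59 − (y_{Nadir} + y_{Largo})) − 17y_{Nadir}.
∂π/∂y_{Nadir} = 42 − 2y_{Nadir} − y_{Largo} = 0, so y_{Nadir} = 21 − 0.5y_{Largo}.
The game is symmetric, so in equilibrium y_{Largo} = y_{Nadir}: the reaction function gives 1.5y_{Nadir} = 21, hence y_{Nadir} = 14.
Total extraction: 14 + 14 = 28.

28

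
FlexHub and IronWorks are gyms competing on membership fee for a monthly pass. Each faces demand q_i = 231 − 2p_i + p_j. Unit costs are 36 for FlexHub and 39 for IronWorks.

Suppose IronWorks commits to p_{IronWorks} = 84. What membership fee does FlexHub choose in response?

FlexHub's profit: π = (p_{FlexHub} − 36)(231 − 2p_{FlexHub} + p_{IronWorks}).
∂π/∂p_{FlexHub} = 303 − 4p_{FlexHub} + p_{IronWorks} = 0 ⇒ p_{FlexHub} = 75.75 + 0.25p_{IronWorks}.
At p_{IronWorks} = 84: p_{FlexHub} = 75.75 + 0.25·84 = 96.75.

96.75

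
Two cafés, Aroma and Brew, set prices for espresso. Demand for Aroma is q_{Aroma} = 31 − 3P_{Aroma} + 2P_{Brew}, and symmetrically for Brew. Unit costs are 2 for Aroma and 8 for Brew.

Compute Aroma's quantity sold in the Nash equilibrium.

25.125

Aroma's profit: π = (P_{Aroma} − 2)(31 − 3P_{Aroma} + 2P_{Brew}).
∂π/∂P_{Aroma} = 37 − 6P_{Aroma} + 2P_{Brew} = 0 ⇒ P_{Aroma} = 37/6 + (1/3)P_{Brew}.
Similarly P_{Brew} = 55/6 + (1/3)P_{Aroma}.
Plugging P_{Brew} into Aroma's best response: P_{Aroma} = 37/6 + (1/3)(55/6 + (1/3)P_{Aroma}) ⇒ (8/9)P_{Aroma} = 83/9, so P_{Aroma} = 10.375.
Then P_{Brew} = 55/6 + (1/3)·10.375 = 12.625.
q_{Aroma} = 31 − 3·10.375 + 2·12.625 = 25.125.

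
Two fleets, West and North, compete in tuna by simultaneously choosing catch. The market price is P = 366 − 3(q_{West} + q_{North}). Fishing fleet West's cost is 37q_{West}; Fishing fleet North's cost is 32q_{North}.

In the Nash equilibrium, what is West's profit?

Fishing fleet West's profit: π = q_{West}(366 − 3(q_{West} + q_{North})) − 37q_{West}.
∂π/∂q_{West} = 329 − 6q_{West} − 3q_{North} = 0, so q_{West} = 329/6 − 0.5q_{North}.
By the same steps for North: q_{North} = 167/3 − 0.5q_{West}.
Solving the two reaction functions simultaneously: (1 − (−0.5)(−0.5))q_{West} = 329/6 − 0.5·(167/3), so 0.75q_{West} = 27 and q_{West} = 36.
Then q_{North} = 167/3 − 0.5·36 = 113/3.
Price P = 366 − 3·(221/3) = 145.
West's profit: (145 − 37)·36 = 3888.

3888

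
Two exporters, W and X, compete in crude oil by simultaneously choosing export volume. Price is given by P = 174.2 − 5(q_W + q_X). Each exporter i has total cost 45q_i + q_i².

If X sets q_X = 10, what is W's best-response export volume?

6.6

Exporter W's profit: π = q_W(174.2 − 5(q_W + q_X)) − 45q_W − q_W².
∂π/∂q_W = 129.2 − 12q_W − 5q_X = 0, so q_W = 323/30 − (5/12)q_X.
At q_X = 10: q_W = 323/30 − (5/12)·10 = 6.6.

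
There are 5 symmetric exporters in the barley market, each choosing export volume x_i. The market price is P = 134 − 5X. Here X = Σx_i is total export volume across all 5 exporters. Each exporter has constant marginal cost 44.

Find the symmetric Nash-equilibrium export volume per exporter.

A representative exporter's profit is π_i = x_i(134 − 5X) − 44x_i, with X = x_i + Σ_{j≠i} x_j.
First-order condition: 90 − 10x_i − 5Σ_{j≠i} x_j = 0.
With identical exporters, set every x_j = x: then 90 − 10x − 20x = 0, i.e. x = 90/30 = 3.

3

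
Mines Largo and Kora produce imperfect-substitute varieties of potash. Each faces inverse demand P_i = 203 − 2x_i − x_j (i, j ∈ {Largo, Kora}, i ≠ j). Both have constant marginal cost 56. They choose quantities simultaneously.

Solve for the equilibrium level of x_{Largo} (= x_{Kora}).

29.4

Mine Largo's profit: π = x_{Largo}(203 − 2x_{Largo} − x_{Kora}) − 56x_{Largo}.
∂π/∂x_{Largo} = 147 − 4x_{Largo} − x_{Kora} = 0 ⇒ x_{Largo} = 36.75 − 0.25x_{Kora}.
The game is symmetric, so in equilibrium x_{Kora} = x_{Largo}: the reaction function gives 1.25x_{Largo} = 36.75, hence x_{Largo} = 29.4.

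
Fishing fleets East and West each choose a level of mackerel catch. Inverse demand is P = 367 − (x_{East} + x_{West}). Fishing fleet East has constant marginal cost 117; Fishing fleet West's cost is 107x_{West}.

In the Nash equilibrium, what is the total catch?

Fishing fleet East's profit: π = x_{East}(367 − (x_{East} + x_{West})) − 117x_{East}.
∂π/∂x_{East} = 250 − 2x_{East} − x_{West} = 0, so x_{East} = 125 − 0.5x_{West}.
By the same steps for West: x_{West} = 130 − 0.5x_{East}.
Plugging x_{West} into East's best response: x_{East} = 125 − 0.5(130 − 0.5x_{East}) ⇒ 0.75x_{East} = 60, so x_{East} = 80.
Then x_{West} = 130 − 0.5·80 = 90.
Total catch: 80 + 90 = 170.

170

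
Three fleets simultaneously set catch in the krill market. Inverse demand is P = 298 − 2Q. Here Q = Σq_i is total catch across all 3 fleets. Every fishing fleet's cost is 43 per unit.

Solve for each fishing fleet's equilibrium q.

31.875

A representative fishing fleet's profit is π_i = q_i(298 − 2Q) − 43q_i, with Q = q_i + Σ_{j≠i} q_j.
First-order condition: 255 − 4q_i − 2Σ_{j≠i} q_j = 0.
With identical fishing fleets, set every q_j = q: then 255 − 4q − 4q = 0, i.e. q = 255/8 = 31.875.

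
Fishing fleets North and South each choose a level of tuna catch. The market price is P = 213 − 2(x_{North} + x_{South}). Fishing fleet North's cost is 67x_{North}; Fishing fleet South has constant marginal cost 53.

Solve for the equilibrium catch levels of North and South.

22, 29

Fishing fleet North's profit: π = x_{North}(213 − 2(x_{North} + x_{South})) − 67x_{North}.
∂π/∂x_{North} = 146 − 4x_{North} − 2x_{South} = 0, so x_{North} = 36.5 − 0.5x_{South}.
By the same steps for South: x_{South} = 40 − 0.5x_{North}.
Substituting the second reaction function into the first: x_{North} = 36.5 − 0.5(40 − 0.5x_{North}), which gives 0.75x_{North} = 16.5 ⇒ x_{North} = 22.
Then x_{South} = 40 − 0.5·22 = 29.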